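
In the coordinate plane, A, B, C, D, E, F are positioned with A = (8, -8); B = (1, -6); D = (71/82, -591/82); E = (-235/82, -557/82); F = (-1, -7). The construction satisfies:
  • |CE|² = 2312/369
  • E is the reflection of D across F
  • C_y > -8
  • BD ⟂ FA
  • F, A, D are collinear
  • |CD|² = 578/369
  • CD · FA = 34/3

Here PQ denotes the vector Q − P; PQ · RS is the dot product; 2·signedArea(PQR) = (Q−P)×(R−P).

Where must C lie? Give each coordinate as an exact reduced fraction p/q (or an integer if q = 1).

1. C_x = -31/82  [line -9·x + 1·y + 11/3 = 0 ∩ |CE|² = 2312/369]
2. C_y = -1739/246  [line -9·x + 1·y + 11/3 = 0 ∩ |CE|² = 2312/369]
   → C = (-31/82, -1739/246)

C = (-31/82, -1739/246)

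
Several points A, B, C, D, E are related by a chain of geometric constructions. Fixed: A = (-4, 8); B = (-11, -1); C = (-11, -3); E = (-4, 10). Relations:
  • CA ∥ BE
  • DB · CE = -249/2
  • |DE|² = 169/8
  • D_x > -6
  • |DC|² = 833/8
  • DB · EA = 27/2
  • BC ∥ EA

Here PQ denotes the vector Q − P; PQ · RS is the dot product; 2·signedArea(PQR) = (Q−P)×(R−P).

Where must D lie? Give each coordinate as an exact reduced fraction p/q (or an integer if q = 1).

D = (-23/4, 23/4)

1. D_x = -23/4  [DB · EA = 27/2 ∩ DB · CE = -249/2]
2. D_y = 23/4  [DB · EA = 27/2 ∩ DB · CE = -249/2]
   → D = (-23/4, 23/4)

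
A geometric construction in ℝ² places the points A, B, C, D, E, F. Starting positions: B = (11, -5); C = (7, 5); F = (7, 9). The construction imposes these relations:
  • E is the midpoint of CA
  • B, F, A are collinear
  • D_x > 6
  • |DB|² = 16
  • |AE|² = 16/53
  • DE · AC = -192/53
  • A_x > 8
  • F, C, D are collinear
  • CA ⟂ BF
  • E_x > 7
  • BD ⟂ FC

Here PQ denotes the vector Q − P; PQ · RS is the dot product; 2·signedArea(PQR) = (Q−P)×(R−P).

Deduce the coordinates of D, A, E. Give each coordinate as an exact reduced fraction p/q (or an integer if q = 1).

1. D_x = 7  [F, C, D are collinear ∩ BD ⟂ FC]
2. D_y = -5  [F, C, D are collinear ∩ BD ⟂ FC]
   → D = (7, -5)
3. A_x = 427/53  [B, F, A are collinear ∩ CA ⟂ BF]
4. A_y = 281/53  [B, F, A are collinear ∩ CA ⟂ BF]
   → A = (427/53, 281/53)
5. E_x = 399/53  [E is the midpoint of CA]
6. E_y = 273/53  [E is the midpoint of CA]
   → E = (399/53, 273/53)

A = (427/53, 281/53)
D = (7, -5)
E = (399/53, 273/53)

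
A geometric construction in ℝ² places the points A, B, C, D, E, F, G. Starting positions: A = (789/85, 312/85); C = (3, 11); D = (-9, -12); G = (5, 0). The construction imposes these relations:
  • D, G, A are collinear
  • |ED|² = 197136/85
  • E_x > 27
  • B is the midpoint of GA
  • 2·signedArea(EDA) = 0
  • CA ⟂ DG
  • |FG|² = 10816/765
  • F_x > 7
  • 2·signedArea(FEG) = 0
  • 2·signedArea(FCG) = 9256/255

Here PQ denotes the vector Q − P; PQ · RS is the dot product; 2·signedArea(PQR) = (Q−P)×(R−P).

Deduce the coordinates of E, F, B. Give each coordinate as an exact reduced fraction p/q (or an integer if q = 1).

B = (607/85, 156/85)
E = (2343/85, 1644/85)
F = (2003/255, 208/85)

1. E_x = 2343/85  [line -1332/85·x + 1554/85·y + 1332/17 = 0 ∩ |ED|² = 197136/85]
2. E_y = 1644/85  [line -1332/85·x + 1554/85·y + 1332/17 = 0 ∩ |ED|² = 197136/85]
   → E = (2343/85, 1644/85)
3. F_x = 2003/255  [2·signedArea(FEG) = 0 ∩ 2·signedArea(FCG) = 9256/255]
4. F_y = 208/85  [2·signedArea(FEG) = 0 ∩ 2·signedArea(FCG) = 9256/255]
   → F = (2003/255, 208/85)
5. B_x = 607/85  [B is the midpoint of GA]
6. B_y = 156/85  [B is the midpoint of GA]
   → B = (607/85, 156/85)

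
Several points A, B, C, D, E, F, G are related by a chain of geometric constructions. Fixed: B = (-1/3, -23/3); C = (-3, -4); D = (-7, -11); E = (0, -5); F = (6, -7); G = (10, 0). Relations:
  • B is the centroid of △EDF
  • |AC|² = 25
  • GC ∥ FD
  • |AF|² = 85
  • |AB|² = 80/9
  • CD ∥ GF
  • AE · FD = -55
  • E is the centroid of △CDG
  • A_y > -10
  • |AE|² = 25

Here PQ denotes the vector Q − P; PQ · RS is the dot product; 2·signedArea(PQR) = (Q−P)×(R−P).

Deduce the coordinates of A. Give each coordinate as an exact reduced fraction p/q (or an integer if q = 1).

1. A_x = -3  [line 13·x + 4·y + 75 = 0 ∩ |AF|² = 85]
2. A_y = -9  [line 13·x + 4·y + 75 = 0 ∩ |AF|² = 85]
   → A = (-3, -9)

A = (-3, -9)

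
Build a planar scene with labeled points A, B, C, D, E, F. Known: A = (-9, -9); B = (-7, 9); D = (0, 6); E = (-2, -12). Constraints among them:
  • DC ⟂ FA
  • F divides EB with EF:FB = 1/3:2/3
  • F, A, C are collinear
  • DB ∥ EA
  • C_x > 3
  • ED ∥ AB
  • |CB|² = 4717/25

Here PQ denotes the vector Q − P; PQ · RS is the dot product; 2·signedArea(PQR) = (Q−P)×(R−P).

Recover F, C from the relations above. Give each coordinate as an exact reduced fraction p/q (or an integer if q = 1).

C = (99/25, 18/25)
F = (-11/3, -5)

1. F_x = -11/3  [F divides EB with EF:FB = 1/3:2/3]
2. F_y = -5  [F divides EB with EF:FB = 1/3:2/3]
   → F = (-11/3, -5)
3. C_x = 99/25  [F, A, C are collinear ∩ DC ⟂ FA]
4. C_y = 18/25  [F, A, C are collinear ∩ DC ⟂ FA]
   → C = (99/25, 18/25)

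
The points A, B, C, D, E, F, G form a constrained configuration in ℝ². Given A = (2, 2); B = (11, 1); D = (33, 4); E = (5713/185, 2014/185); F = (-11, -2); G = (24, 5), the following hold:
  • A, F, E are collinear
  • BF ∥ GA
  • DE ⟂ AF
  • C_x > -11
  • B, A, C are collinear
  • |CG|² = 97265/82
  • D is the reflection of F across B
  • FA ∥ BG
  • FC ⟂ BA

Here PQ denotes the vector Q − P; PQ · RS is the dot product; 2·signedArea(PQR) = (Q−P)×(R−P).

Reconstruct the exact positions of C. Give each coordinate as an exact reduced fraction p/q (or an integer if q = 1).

1. C_x = -853/82  [B, A, C are collinear ∩ FC ⟂ BA]
2. C_y = 277/82  [B, A, C are collinear ∩ FC ⟂ BA]
   → C = (-853/82, 277/82)

C = (-853/82, 277/82)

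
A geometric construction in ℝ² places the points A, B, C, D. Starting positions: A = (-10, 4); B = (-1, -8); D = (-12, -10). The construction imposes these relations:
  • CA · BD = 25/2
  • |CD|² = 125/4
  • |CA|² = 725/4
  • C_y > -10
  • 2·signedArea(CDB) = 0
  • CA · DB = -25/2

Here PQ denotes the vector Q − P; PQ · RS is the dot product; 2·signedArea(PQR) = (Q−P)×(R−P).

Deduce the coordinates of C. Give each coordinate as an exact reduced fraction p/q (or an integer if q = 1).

1. C_x = -13/2  [2·signedArea(CDB) = 0 ∩ CA · BD = 25/2]
2. C_y = -9  [2·signedArea(CDB) = 0 ∩ CA · BD = 25/2]
   → C = (-13/2, -9)

C = (-13/2, -9)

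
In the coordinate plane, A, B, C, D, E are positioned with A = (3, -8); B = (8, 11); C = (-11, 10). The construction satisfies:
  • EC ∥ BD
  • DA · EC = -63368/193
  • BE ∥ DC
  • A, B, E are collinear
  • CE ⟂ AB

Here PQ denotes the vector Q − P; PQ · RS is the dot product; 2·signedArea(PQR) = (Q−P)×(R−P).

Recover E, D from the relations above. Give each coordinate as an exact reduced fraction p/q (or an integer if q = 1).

D = (-1838/193, 3013/193)
E = (1259/193, 1040/193)

1. E_x = 1259/193  [A, B, E are collinear ∩ CE ⟂ AB]
2. E_y = 1040/193  [A, B, E are collinear ∩ CE ⟂ AB]
   → E = (1259/193, 1040/193)
3. D_x = -1838/193  [BE ∥ DC ∩ EC ∥ BD]
4. D_y = 3013/193  [BE ∥ DC ∩ EC ∥ BD]
   → D = (-1838/193, 3013/193)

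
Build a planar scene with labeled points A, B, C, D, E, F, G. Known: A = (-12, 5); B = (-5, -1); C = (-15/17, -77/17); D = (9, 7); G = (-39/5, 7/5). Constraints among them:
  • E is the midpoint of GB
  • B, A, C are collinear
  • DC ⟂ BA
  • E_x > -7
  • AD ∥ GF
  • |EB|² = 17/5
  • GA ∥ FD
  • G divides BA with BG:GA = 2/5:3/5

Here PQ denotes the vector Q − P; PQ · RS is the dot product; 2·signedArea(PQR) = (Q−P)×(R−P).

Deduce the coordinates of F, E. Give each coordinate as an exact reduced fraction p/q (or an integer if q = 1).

E = (-32/5, 1/5)
F = (66/5, 17/5)

1. F_x = 66/5  [GA ∥ FD ∩ AD ∥ GF]
2. F_y = 17/5  [GA ∥ FD ∩ AD ∥ GF]
   → F = (66/5, 17/5)
3. E_x = -32/5  [E is the midpoint of GB]
4. E_y = 1/5  [E is the midpoint of GB]
   → E = (-32/5, 1/5)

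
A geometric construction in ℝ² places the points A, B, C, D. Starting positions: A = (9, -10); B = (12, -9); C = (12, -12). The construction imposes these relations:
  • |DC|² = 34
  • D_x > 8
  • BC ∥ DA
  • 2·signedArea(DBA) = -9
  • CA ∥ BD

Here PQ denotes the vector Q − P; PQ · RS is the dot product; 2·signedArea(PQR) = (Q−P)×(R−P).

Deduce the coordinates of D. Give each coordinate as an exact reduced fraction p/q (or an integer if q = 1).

D = (9, -7)

1. D_x = 9  [BC ∥ DA ∩ CA ∥ BD]
2. D_y = -7  [BC ∥ DA ∩ CA ∥ BD]
   → D = (9, -7)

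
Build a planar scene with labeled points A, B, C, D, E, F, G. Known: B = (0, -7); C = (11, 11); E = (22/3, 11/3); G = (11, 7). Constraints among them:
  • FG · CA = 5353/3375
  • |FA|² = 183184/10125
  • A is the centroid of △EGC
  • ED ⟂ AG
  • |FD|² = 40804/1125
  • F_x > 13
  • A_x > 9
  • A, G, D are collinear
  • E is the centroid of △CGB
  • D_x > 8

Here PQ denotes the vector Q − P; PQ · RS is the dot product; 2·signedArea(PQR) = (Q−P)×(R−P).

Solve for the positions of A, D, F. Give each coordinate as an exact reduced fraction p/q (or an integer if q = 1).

1. A_x = 88/9  [A is the centroid of △EGC]
2. A_y = 65/9  [A is the centroid of △EGC]
   → A = (88/9, 65/9)
3. D_x = 3014/375  [A, G, D are collinear ∩ ED ⟂ AG]
4. D_y = 2827/375  [A, G, D are collinear ∩ ED ⟂ AG]
   → D = (3014/375, 2827/375)
5. F_x = 5236/375  [line 11/9·x + 34/9·y + -139978/3375 = 0 ∩ |FA|² = 183184/10125]
6. F_y = 2423/375  [line 11/9·x + 34/9·y + -139978/3375 = 0 ∩ |FA|² = 183184/10125]
   → F = (5236/375, 2423/375)

A = (88/9, 65/9)
D = (3014/375, 2827/375)
F = (5236/375, 2423/375)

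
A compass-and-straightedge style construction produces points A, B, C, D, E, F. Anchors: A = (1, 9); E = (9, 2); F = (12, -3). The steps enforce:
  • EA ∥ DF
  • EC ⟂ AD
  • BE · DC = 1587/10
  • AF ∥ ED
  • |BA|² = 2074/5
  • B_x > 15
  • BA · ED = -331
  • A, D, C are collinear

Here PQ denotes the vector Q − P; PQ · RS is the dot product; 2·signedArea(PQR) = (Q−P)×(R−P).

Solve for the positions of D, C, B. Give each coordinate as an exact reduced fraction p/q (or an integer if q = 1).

1. D_x = 20  [EA ∥ DF ∩ AF ∥ ED]
2. D_y = -10  [EA ∥ DF ∩ AF ∥ ED]
   → D = (20, -10)
3. C_x = 17/2  [A, D, C are collinear ∩ EC ⟂ AD]
4. C_y = 3/2  [A, D, C are collinear ∩ EC ⟂ AD]
   → C = (17/2, 3/2)
5. B_x = 78/5  [BA · ED = -331 ∩ BE · DC = 1587/10]
6. B_y = -26/5  [BA · ED = -331 ∩ BE · DC = 1587/10]
   → B = (78/5, -26/5)

B = (78/5, -26/5)
C = (17/2, 3/2)
D = (20, -10)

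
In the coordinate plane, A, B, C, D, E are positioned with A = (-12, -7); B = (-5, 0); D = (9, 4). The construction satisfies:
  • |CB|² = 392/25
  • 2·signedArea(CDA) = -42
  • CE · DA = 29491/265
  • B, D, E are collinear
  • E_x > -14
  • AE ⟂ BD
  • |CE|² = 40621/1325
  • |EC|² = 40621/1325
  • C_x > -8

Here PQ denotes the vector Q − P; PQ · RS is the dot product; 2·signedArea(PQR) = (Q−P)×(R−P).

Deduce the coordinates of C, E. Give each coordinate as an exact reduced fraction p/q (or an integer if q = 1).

1. E_x = -706/53  [B, D, E are collinear ∩ AE ⟂ BD]
2. E_y = -126/53  [B, D, E are collinear ∩ AE ⟂ BD]
   → E = (-706/53, -126/53)
3. C_x = -39/5  [CE · DA = 29491/265 ∩ 2·signedArea(CDA) = -42]
4. C_y = -14/5  [CE · DA = 29491/265 ∩ 2·signedArea(CDA) = -42]
   → C = (-39/5, -14/5)

C = (-39/5, -14/5)
E = (-706/53, -126/53)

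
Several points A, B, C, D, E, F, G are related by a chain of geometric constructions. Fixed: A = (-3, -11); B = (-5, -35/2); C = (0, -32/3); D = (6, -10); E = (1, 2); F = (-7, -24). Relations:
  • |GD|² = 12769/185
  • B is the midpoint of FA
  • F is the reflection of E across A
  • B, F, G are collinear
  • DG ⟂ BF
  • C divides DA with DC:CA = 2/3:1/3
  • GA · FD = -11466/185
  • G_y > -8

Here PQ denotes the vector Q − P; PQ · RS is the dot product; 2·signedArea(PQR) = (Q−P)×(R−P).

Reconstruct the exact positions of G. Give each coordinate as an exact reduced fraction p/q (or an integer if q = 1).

1. G_x = -359/185  [B, F, G are collinear ∩ DG ⟂ BF]
2. G_y = -1398/185  [B, F, G are collinear ∩ DG ⟂ BF]
   → G = (-359/185, -1398/185)

G = (-359/185, -1398/185)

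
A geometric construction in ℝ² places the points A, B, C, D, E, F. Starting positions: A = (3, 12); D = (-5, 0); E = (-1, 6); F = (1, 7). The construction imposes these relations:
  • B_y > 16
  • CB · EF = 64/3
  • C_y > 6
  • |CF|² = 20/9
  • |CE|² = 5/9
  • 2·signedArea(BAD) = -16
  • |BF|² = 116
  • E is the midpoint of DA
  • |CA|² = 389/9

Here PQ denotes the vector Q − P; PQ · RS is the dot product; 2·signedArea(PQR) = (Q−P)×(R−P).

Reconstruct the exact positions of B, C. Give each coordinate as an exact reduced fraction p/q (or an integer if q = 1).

1. B_x = 5  [line 12·x + -8·y + 76 = 0 ∩ |BF|² = 116]
2. B_y = 17  [line 12·x + -8·y + 76 = 0 ∩ |BF|² = 116]
   → B = (5, 17)
3. C_x = -1/3  [line -2·x + -1·y + 17/3 = 0 ∩ |CE|² = 5/9]
4. C_y = 19/3  [line -2·x + -1·y + 17/3 = 0 ∩ |CE|² = 5/9]
   → C = (-1/3, 19/3)

B = (5, 17)
C = (-1/3, 19/3)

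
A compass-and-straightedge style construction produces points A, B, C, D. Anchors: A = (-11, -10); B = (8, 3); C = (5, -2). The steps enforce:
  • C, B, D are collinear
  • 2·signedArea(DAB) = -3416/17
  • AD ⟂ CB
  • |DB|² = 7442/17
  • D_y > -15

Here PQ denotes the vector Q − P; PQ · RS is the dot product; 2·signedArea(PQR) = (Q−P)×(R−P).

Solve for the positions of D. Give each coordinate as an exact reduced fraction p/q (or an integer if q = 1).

1. D_x = -47/17  [C, B, D are collinear ∩ AD ⟂ CB]
2. D_y = -254/17  [C, B, D are collinear ∩ AD ⟂ CB]
   → D = (-47/17, -254/17)

D = (-47/17, -254/17)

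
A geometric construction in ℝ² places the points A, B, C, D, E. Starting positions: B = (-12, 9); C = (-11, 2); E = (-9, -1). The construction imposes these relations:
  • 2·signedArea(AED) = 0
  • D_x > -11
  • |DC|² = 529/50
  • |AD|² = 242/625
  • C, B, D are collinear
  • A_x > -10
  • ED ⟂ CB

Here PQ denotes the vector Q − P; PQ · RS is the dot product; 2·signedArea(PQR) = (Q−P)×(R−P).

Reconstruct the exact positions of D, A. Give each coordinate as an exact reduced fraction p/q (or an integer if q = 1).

1. D_x = -527/50  [C, B, D are collinear ∩ ED ⟂ CB]
2. D_y = -61/50  [C, B, D are collinear ∩ ED ⟂ CB]
   → D = (-527/50, -61/50)
3. A_x = -2481/250  [line 11/50·x + -77/50·y + 11/25 = 0 ∩ |AD|² = 242/625]
4. A_y = -283/250  [line 11/50·x + -77/50·y + 11/25 = 0 ∩ |AD|² = 242/625]
   → A = (-2481/250, -283/250)

A = (-2481/250, -283/250)
D = (-527/50, -61/50)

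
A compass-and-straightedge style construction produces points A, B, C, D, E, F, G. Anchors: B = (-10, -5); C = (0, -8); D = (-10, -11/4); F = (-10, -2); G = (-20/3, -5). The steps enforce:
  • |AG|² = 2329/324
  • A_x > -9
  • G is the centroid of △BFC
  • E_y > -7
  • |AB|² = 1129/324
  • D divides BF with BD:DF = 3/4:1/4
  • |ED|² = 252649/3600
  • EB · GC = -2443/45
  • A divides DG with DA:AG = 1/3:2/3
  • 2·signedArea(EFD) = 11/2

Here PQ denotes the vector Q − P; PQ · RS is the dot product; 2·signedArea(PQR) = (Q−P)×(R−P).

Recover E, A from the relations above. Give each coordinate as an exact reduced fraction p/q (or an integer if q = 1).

1. E_x = -8/3  [EB · GC = -2443/45 ∩ 2·signedArea(EFD) = 11/2]
2. E_y = -34/5  [EB · GC = -2443/45 ∩ 2·signedArea(EFD) = 11/2]
   → E = (-8/3, -34/5)
3. A_x = -80/9  [A divides DG with DA:AG = 1/3:2/3]
4. A_y = -7/2  [A divides DG with DA:AG = 1/3:2/3]
   → A = (-80/9, -7/2)

A = (-80/9, -7/2)
E = (-8/3, -34/5)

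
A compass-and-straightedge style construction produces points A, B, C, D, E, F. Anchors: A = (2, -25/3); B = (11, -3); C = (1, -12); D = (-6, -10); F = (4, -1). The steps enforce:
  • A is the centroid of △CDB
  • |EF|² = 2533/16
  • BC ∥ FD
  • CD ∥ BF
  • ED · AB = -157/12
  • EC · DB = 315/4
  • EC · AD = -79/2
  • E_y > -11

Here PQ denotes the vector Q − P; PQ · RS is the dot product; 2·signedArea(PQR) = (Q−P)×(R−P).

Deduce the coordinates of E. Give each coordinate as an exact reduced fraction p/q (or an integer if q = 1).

1. E_x = -17/4  [ED · AB = -157/12 ∩ EC · DB = 315/4]
2. E_y = -21/2  [ED · AB = -157/12 ∩ EC · DB = 315/4]
   → E = (-17/4, -21/2)

E = (-17/4, -21/2)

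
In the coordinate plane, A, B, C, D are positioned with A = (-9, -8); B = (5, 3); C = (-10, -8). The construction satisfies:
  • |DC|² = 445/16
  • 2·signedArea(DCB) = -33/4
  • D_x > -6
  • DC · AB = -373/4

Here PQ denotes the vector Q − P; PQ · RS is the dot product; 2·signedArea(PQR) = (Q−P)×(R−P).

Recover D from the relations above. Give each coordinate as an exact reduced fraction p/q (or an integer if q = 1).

D = (-11/2, -21/4)

1. D_x = -11/2  [2·signedArea(DCB) = -33/4 ∩ DC · AB = -373/4]
2. D_y = -21/4  [2·signedArea(DCB) = -33/4 ∩ DC · AB = -373/4]
   → D = (-11/2, -21/4)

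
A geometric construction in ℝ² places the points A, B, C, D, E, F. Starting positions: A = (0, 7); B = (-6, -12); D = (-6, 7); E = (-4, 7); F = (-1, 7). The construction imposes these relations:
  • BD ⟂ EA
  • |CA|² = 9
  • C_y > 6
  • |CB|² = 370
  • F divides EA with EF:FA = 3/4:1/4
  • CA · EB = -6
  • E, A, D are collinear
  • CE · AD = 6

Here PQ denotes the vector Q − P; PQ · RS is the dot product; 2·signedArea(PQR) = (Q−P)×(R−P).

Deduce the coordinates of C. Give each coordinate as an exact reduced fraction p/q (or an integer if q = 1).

C = (-3, 7)

1. C_x = -3  [CE · AD = 6 ∩ CA · EB = -6]
2. C_y = 7  [CE · AD = 6 ∩ CA · EB = -6]
   → C = (-3, 7)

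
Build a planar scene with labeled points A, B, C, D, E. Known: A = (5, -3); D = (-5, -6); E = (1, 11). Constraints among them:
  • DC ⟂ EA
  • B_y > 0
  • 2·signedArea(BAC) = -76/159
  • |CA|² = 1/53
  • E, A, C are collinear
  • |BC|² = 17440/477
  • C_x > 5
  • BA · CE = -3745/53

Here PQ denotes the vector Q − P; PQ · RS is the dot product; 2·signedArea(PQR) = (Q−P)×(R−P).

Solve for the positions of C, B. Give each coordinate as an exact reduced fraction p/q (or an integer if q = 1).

B = (1/3, 2/3)
C = (267/53, -166/53)

1. C_x = 267/53  [E, A, C are collinear ∩ DC ⟂ EA]
2. C_y = -166/53  [E, A, C are collinear ∩ DC ⟂ EA]
   → C = (267/53, -166/53)
3. B_x = 1/3  [2·signedArea(BAC) = -76/159 ∩ BA · CE = -3745/53]
4. B_y = 2/3  [2·signedArea(BAC) = -76/159 ∩ BA · CE = -3745/53]
   → B = (1/3, 2/3)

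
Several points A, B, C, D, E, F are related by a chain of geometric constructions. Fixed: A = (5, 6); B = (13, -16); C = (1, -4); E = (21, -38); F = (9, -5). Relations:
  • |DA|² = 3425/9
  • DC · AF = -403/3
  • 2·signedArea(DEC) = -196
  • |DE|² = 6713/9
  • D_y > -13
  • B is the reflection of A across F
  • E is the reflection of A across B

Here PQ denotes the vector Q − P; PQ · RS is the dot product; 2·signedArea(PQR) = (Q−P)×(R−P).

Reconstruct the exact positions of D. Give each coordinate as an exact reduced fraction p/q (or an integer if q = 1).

1. D_x = 35/3  [2·signedArea(DEC) = -196 ∩ DC · AF = -403/3]
2. D_y = -37/3  [2·signedArea(DEC) = -196 ∩ DC · AF = -403/3]
   → D = (35/3, -37/3)

D = (35/3, -37/3)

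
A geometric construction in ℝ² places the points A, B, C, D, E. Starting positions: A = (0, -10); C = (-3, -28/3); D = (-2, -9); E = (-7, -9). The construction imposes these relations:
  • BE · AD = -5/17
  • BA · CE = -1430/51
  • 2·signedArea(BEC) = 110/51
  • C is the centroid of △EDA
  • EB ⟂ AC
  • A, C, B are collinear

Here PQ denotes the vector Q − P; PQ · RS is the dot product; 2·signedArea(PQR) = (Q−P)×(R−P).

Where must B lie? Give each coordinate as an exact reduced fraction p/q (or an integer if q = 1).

1. B_x = -117/17  [A, C, B are collinear ∩ EB ⟂ AC]
2. B_y = -144/17  [A, C, B are collinear ∩ EB ⟂ AC]
   → B = (-117/17, -144/17)

B = (-117/17, -144/17)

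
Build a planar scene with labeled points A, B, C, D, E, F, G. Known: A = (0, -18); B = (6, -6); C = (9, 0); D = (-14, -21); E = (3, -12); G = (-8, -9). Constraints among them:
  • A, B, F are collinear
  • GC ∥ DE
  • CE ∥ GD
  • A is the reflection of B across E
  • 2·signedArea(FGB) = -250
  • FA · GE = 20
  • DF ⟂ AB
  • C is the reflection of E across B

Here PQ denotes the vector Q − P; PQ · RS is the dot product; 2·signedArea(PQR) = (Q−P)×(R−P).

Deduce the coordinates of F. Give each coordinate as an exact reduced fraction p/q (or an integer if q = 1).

1. F_x = -4  [A, B, F are collinear ∩ DF ⟂ AB]
2. F_y = -26  [A, B, F are collinear ∩ DF ⟂ AB]
   → F = (-4, -26)

F = (-4, -26)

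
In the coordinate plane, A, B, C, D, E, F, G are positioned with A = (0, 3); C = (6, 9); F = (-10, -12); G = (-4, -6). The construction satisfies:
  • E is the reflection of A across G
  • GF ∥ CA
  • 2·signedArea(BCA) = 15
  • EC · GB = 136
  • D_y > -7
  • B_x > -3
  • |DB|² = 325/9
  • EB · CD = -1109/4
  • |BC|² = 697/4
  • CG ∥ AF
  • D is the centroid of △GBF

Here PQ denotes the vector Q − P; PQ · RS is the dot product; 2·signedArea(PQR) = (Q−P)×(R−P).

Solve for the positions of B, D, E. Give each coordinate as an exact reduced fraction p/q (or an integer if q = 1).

1. E_x = -8  [E is the reflection of A across G]
2. E_y = -15  [E is the reflection of A across G]
   → E = (-8, -15)
3. B_x = -2  [2·signedArea(BCA) = 15 ∩ EC · GB = 136]
4. B_y = -3/2  [2·signedArea(BCA) = 15 ∩ EC · GB = 136]
   → B = (-2, -3/2)
5. D_x = -16/3  [D is the centroid of △GBF]
6. D_y = -13/2  [D is the centroid of △GBF]
   → D = (-16/3, -13/2)

B = (-2, -3/2)
D = (-16/3, -13/2)
E = (-8, -15)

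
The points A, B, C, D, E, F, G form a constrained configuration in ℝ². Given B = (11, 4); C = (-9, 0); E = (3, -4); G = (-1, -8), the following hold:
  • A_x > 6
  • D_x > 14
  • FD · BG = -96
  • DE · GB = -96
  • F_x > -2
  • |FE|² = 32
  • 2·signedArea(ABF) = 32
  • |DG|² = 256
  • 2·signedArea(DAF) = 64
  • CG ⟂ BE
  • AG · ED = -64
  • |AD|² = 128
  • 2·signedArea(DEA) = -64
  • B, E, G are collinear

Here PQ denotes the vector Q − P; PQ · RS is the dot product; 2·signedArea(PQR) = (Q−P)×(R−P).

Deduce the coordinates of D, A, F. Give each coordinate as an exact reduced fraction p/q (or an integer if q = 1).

1. D_x = 15  [line -12·x + -12·y + 84 = 0 ∩ |DG|² = 256]
2. D_y = -8  [line -12·x + -12·y + 84 = 0 ∩ |DG|² = 256]
   → D = (15, -8)
3. A_x = 7  [2·signedArea(DEA) = -64 ∩ AG · ED = -64]
4. A_y = 0  [2·signedArea(DEA) = -64 ∩ AG · ED = -64]
   → A = (7, 0)
5. F_x = -1  [2·signedArea(ABF) = 32 ∩ FD · BG = -96]
6. F_y = 0  [2·signedArea(ABF) = 32 ∩ FD · BG = -96]
   → F = (-1, 0)

A = (7, 0)
D = (15, -8)
F = (-1, 0)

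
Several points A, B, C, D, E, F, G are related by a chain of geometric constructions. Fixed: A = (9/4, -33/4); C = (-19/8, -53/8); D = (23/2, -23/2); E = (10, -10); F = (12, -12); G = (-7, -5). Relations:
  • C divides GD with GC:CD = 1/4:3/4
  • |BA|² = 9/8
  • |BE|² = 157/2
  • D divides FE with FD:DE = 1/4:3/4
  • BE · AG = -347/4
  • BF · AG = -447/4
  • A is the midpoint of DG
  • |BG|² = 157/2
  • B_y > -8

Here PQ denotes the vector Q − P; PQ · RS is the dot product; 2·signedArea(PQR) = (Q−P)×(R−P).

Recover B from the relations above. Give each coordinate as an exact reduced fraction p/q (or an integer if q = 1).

1. B_x = 3/2  [line 37/4·x + -13/4·y + -153/4 = 0 ∩ |BG|² = 157/2]
2. B_y = -15/2  [line 37/4·x + -13/4·y + -153/4 = 0 ∩ |BG|² = 157/2]
   → B = (3/2, -15/2)

B = (3/2, -15/2)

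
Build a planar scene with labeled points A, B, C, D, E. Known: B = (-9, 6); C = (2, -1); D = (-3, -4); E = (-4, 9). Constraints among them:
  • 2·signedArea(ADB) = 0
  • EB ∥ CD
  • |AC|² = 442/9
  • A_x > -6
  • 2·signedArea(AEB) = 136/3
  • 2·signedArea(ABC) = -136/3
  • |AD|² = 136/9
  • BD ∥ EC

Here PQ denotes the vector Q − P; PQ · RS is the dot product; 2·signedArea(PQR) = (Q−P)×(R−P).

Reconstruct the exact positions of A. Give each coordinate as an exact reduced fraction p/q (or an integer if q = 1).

1. A_x = -5  [2·signedArea(ADB) = 0 ∩ 2·signedArea(AEB) = 136/3]
2. A_y = -2/3  [2·signedArea(ADB) = 0 ∩ 2·signedArea(AEB) = 136/3]
   → A = (-5, -2/3)

A = (-5, -2/3)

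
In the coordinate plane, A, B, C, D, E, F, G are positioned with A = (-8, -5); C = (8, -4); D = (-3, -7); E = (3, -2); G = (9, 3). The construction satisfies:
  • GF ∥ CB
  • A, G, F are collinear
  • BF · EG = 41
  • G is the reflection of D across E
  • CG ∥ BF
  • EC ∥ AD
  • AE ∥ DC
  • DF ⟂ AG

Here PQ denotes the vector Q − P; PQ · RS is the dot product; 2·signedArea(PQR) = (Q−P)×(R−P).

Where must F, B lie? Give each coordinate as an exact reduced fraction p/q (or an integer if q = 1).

B = (-2004/353, -3684/353)
F = (-1651/353, -1213/353)

1. F_x = -1651/353  [A, G, F are collinear ∩ DF ⟂ AG]
2. F_y = -1213/353  [A, G, F are collinear ∩ DF ⟂ AG]
   → F = (-1651/353, -1213/353)
3. B_x = -2004/353  [CG ∥ BF ∩ GF ∥ CB]
4. B_y = -3684/353  [CG ∥ BF ∩ GF ∥ CB]
   → B = (-2004/353, -3684/353)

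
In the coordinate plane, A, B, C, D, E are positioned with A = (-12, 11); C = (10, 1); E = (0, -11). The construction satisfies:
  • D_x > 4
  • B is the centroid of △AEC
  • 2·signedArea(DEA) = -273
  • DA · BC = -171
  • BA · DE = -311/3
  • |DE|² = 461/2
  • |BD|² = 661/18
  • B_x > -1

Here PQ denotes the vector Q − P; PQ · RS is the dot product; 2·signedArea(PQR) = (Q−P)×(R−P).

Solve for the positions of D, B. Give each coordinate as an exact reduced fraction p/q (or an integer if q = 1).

B = (-2/3, 1/3)
D = (9/2, 7/2)

1. B_x = -2/3  [B is the centroid of △AEC]
2. B_y = 1/3  [B is the centroid of △AEC]
   → B = (-2/3, 1/3)
3. D_x = 9/2  [DA · BC = -171 ∩ 2·signedArea(DEA) = -273]
4. D_y = 7/2  [DA · BC = -171 ∩ 2·signedArea(DEA) = -273]
   → D = (9/2, 7/2)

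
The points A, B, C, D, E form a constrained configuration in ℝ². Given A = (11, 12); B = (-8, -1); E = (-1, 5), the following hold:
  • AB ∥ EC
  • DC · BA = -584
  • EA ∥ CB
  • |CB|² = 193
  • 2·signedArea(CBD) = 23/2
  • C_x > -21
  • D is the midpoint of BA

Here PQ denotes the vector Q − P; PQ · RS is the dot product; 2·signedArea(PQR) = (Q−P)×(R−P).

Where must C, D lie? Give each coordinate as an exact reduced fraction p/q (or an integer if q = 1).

1. C_x = -20  [EA ∥ CB ∩ AB ∥ EC]
2. C_y = -8  [EA ∥ CB ∩ AB ∥ EC]
   → C = (-20, -8)
3. D_x = 3/2  [D is the midpoint of BA]
4. D_y = 11/2  [D is the midpoint of BA]
   → D = (3/2, 11/2)

C = (-20, -8)
D = (3/2, 11/2)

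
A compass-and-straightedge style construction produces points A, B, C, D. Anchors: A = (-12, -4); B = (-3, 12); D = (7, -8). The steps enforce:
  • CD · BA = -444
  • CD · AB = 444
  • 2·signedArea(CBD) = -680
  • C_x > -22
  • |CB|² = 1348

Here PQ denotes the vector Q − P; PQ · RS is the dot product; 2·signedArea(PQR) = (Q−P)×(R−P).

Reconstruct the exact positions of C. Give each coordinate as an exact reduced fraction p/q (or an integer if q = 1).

C = (-21, -20)

1. C_x = -21  [CD · AB = 444 ∩ 2·signedArea(CBD) = -680]
2. C_y = -20  [CD · AB = 444 ∩ 2·signedArea(CBD) = -680]
   → C = (-21, -20)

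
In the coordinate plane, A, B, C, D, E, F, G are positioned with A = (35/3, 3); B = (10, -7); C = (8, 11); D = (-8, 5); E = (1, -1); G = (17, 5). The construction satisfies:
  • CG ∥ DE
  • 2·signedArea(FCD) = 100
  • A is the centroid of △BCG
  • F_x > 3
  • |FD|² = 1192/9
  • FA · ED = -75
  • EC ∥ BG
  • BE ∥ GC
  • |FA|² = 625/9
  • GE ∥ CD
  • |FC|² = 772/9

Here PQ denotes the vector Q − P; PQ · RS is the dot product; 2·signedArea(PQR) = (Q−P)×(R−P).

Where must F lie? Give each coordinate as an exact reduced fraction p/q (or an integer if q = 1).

F = (10/3, 3)

1. F_x = 10/3  [FA · ED = -75 ∩ 2·signedArea(FCD) = 100]
2. F_y = 3  [FA · ED = -75 ∩ 2·signedArea(FCD) = 100]
   → F = (10/3, 3)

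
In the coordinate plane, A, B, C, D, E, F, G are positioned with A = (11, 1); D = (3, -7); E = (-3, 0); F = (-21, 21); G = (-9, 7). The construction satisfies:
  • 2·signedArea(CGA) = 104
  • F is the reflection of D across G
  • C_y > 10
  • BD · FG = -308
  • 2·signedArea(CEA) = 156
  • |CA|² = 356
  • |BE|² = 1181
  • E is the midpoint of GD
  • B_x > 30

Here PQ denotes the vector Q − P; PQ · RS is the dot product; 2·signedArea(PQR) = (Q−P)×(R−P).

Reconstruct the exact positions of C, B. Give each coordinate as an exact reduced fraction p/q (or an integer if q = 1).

B = (31, -5)
C = (-5, 11)

1. C_x = -5  [2·signedArea(CEA) = 156 ∩ 2·signedArea(CGA) = 104]
2. C_y = 11  [2·signedArea(CEA) = 156 ∩ 2·signedArea(CGA) = 104]
   → C = (-5, 11)
3. B_x = 31  [line -12·x + 14·y + 442 = 0 ∩ |BE|² = 1181]
4. B_y = -5  [line -12·x + 14·y + 442 = 0 ∩ |BE|² = 1181]
   → B = (31, -5)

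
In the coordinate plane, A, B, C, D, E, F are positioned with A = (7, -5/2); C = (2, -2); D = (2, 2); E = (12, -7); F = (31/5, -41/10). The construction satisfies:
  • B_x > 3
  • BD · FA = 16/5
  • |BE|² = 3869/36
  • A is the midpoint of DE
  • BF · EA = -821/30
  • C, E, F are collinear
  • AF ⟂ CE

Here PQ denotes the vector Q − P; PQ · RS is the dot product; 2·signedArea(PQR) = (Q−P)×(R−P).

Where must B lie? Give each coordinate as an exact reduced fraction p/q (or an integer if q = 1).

B = (11/3, -5/6)

1. B_x = 11/3  [BD · FA = 16/5 ∩ BF · EA = -821/30]
2. B_y = -5/6  [BD · FA = 16/5 ∩ BF · EA = -821/30]
   → B = (11/3, -5/6)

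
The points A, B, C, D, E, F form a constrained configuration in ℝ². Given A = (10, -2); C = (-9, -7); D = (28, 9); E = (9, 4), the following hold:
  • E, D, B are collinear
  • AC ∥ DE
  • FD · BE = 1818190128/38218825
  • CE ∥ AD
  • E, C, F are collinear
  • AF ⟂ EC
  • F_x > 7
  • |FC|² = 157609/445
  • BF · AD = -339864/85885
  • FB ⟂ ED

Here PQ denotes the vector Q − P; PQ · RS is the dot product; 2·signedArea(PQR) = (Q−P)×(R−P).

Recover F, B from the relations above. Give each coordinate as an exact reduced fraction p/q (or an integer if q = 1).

B = (591933/85885, 59180/17177)
F = (3141/445, 1252/445)

1. F_x = 3141/445  [E, C, F are collinear ∩ AF ⟂ EC]
2. F_y = 1252/445  [E, C, F are collinear ∩ AF ⟂ EC]
   → F = (3141/445, 1252/445)
3. B_x = 591933/85885  [E, D, B are collinear ∩ FB ⟂ ED]
4. B_y = 59180/17177  [E, D, B are collinear ∩ FB ⟂ ED]
   → B = (591933/85885, 59180/17177)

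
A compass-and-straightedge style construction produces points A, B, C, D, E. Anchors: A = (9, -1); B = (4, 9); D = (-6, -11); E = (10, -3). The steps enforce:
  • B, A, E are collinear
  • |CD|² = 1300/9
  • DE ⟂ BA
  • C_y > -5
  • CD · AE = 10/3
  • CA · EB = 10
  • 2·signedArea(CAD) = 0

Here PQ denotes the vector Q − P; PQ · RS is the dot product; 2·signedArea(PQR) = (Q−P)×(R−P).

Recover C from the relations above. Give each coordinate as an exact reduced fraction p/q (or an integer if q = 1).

C = (4, -13/3)

1. C_x = 4  [2·signedArea(CAD) = 0 ∩ CA · EB = 10]
2. C_y = -13/3  [2·signedArea(CAD) = 0 ∩ CA · EB = 10]
   → C = (4, -13/3)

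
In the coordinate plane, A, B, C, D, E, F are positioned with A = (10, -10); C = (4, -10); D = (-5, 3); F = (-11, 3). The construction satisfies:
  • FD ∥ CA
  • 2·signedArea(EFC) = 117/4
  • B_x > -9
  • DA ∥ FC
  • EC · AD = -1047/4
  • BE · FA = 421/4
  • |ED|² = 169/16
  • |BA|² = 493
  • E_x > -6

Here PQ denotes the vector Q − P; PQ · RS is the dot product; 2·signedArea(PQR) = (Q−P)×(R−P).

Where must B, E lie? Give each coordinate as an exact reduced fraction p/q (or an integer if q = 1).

1. E_x = -5  [EC · AD = -1047/4 ∩ 2·signedArea(EFC) = 117/4]
2. E_y = -1/4  [EC · AD = -1047/4 ∩ 2·signedArea(EFC) = 117/4]
   → E = (-5, -1/4)
3. B_x = -8  [line -21·x + 13·y + -207 = 0 ∩ |BA|² = 493]
4. B_y = 3  [line -21·x + 13·y + -207 = 0 ∩ |BA|² = 493]
   → B = (-8, 3)

B = (-8, 3)
E = (-5, -1/4)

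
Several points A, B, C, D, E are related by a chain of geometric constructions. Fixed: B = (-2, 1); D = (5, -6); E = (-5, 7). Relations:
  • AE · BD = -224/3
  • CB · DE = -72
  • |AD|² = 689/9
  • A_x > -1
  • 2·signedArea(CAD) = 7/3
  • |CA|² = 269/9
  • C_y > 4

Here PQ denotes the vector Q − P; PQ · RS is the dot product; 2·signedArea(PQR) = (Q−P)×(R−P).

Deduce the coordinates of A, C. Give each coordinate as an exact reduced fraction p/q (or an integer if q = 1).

1. A_x = -2/3  [line -7·x + 7·y + -28/3 = 0 ∩ |AD|² = 689/9]
2. A_y = 2/3  [line -7·x + 7·y + -28/3 = 0 ∩ |AD|² = 689/9]
   → A = (-2/3, 2/3)
3. C_x = -4  [2·signedArea(CAD) = 7/3 ∩ CB · DE = -72]
4. C_y = 5  [2·signedArea(CAD) = 7/3 ∩ CB · DE = -72]
   → C = (-4, 5)

A = (-2/3, 2/3)
C = (-4, 5)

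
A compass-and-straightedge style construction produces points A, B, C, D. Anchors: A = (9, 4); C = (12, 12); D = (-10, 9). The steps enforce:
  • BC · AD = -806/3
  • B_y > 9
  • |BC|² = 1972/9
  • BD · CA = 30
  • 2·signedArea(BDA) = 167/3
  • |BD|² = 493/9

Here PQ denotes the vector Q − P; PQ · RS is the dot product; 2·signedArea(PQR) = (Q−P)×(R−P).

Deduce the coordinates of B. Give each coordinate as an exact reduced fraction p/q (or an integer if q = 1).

B = (-8/3, 10)

1. B_x = -8/3  [BC · AD = -806/3 ∩ BD · CA = 30]
2. B_y = 10  [BC · AD = -806/3 ∩ BD · CA = 30]
   → B = (-8/3, 10)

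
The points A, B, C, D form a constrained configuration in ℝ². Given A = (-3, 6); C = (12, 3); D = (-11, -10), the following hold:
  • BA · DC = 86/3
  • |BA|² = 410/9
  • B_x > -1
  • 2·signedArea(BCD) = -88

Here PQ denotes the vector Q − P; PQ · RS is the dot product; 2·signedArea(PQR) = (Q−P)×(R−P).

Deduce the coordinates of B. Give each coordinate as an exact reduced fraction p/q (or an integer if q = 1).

B = (-2/3, -1/3)

1. B_x = -2/3  [BA · DC = 86/3 ∩ 2·signedArea(BCD) = -88]
2. B_y = -1/3  [BA · DC = 86/3 ∩ 2·signedArea(BCD) = -88]
   → B = (-2/3, -1/3)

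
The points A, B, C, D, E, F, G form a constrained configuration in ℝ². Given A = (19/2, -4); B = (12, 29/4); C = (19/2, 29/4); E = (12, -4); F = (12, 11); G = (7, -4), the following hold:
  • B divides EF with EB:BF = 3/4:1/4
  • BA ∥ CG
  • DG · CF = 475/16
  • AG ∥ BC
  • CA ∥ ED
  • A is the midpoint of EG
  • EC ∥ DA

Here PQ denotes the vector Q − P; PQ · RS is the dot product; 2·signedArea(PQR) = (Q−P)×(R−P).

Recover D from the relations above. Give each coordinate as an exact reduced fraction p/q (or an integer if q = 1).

1. D_x = 12  [EC ∥ DA ∩ CA ∥ ED]
2. D_y = -61/4  [EC ∥ DA ∩ CA ∥ ED]
   → D = (12, -61/4)

D = (12, -61/4)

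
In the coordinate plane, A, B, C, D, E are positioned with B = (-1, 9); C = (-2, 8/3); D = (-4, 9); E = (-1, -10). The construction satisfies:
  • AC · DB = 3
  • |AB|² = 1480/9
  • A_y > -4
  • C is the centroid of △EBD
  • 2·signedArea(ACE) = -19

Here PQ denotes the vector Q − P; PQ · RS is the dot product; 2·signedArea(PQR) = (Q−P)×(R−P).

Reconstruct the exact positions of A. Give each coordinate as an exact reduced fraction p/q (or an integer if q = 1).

1. A_x = -3  [2·signedArea(ACE) = -19 ∩ AC · DB = 3]
2. A_y = -11/3  [2·signedArea(ACE) = -19 ∩ AC · DB = 3]
   → A = (-3, -11/3)

A = (-3, -11/3)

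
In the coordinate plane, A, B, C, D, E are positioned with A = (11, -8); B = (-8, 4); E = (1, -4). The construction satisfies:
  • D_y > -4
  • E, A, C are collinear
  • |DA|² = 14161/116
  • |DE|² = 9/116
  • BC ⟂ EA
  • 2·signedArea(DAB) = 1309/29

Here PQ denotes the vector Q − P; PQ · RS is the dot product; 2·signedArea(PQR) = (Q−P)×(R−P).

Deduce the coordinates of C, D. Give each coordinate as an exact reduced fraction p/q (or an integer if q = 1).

C = (-276/29, 6/29)
D = (43/58, -113/29)

1. C_x = -276/29  [E, A, C are collinear ∩ BC ⟂ EA]
2. C_y = 6/29  [E, A, C are collinear ∩ BC ⟂ EA]
   → C = (-276/29, 6/29)
3. D_x = 43/58  [line -12·x + -19·y + -1889/29 = 0 ∩ |DE|² = 9/116]
4. D_y = -113/29  [line -12·x + -19·y + -1889/29 = 0 ∩ |DE|² = 9/116]
   → D = (43/58, -113/29)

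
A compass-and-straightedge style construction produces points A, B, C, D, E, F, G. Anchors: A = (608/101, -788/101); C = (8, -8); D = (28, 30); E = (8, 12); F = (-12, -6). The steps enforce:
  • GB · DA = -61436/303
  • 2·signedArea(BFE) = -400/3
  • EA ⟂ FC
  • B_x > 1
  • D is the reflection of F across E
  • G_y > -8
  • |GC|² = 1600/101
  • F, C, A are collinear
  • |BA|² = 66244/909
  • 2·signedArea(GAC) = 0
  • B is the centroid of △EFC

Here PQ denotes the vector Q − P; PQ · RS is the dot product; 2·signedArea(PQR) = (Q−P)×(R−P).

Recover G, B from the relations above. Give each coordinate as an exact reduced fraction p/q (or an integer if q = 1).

1. G_x = 408/101  [line 20/101·x + 200/101·y + 1440/101 = 0 ∩ |GC|² = 1600/101]
2. G_y = -768/101  [line 20/101·x + 200/101·y + 1440/101 = 0 ∩ |GC|² = 1600/101]
   → G = (408/101, -768/101)
3. B_x = 4/3  [B is the centroid of △EFC]
4. B_y = -2/3  [B is the centroid of △EFC]
   → B = (4/3, -2/3)

B = (4/3, -2/3)
G = (408/101, -768/101)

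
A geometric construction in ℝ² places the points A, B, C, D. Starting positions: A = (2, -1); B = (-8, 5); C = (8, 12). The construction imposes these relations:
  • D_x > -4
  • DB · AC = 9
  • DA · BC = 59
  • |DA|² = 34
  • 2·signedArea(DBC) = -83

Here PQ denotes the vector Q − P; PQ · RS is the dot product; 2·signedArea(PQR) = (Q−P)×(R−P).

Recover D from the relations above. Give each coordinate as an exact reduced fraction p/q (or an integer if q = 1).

1. D_x = -3  [DA · BC = 59 ∩ DB · AC = 9]
2. D_y = 2  [DA · BC = 59 ∩ DB · AC = 9]
   → D = (-3, 2)

D = (-3, 2)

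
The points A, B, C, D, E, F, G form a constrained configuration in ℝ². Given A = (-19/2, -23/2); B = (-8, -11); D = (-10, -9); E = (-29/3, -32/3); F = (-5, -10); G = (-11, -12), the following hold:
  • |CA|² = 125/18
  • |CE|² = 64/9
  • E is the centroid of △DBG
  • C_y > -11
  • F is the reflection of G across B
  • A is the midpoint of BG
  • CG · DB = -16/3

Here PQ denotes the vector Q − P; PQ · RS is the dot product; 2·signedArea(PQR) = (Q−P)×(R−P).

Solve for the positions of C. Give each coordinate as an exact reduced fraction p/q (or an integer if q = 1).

C = (-7, -32/3)

1. C_x = -7  [line -2·x + 2·y + 22/3 = 0 ∩ |CE|² = 64/9]
2. C_y = -32/3  [line -2·x + 2·y + 22/3 = 0 ∩ |CE|² = 64/9]
   → C = (-7, -32/3)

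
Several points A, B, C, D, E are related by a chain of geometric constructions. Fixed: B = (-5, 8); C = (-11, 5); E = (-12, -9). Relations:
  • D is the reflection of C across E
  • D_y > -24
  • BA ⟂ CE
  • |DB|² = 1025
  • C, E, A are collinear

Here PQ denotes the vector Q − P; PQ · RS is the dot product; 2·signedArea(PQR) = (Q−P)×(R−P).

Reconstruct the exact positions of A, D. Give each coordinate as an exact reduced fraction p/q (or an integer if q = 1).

A = (-2119/197, 1657/197)
D = (-13, -23)

1. A_x = -2119/197  [C, E, A are collinear ∩ BA ⟂ CE]
2. A_y = 1657/197  [C, E, A are collinear ∩ BA ⟂ CE]
   → A = (-2119/197, 1657/197)
3. D_x = -13  [D is the reflection of C across E]
4. D_y = -23  [D is the reflection of C across E]
   → D = (-13, -23)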